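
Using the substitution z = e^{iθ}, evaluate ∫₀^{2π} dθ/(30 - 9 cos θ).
Call the integral J. The integrand is 2π-periodic and we integrate over a full period, so shifting θ does not change the value (θ → θ + π flips the sign of the trig term). Hence
  J = ∫₀^{2π} dθ/(30 + 9 cos θ).
Put z = e^{iθ}: then cos θ = (z + 1/z)/2, dθ = dz/(iz), and z runs once counterclockwise around |z| = 1:
  J = ∮_{|z|=1} 1/(30 + 9*(z + 1/z)/2) · dz/(iz) = (2/i) ∮_{|z|=1} dz/(9*z^2 + 60*z + 9).
The roots of 9*z^2 + 60*z + 9 are z = (-30 ± sqrt(30^2 - 9^2))/9, with sqrt(819) = 3*sqrt(91); their product is 1, so only z₊ = -10/3 + sqrt(91)/3 lies inside the unit circle (z₋ = -10/3 - sqrt(91)/3 lies outside).
z₊ is a simple zero of q(z) = 9*z^2 + 60*z + 9, so Res(1/q, z₊) = 1/q'(z₊) with q'(z) = 18*z + 60; and q'(z₊) = 9*(z₊ - z₋) = 6*sqrt(91).
Therefore J = (2/i) · 2πi · 1/(6*sqrt(91)) = 2*pi/(3*sqrt(91)) = 2*sqrt(91)*pi/273

Final answer: 2*sqrt(91)*pi/273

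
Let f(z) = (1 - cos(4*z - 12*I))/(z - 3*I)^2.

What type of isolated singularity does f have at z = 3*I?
Let u = z - 3*I. The argument of cos is 4*z - 12*I = 4u, so
  f = (1 - cos(4u))/u^2 = ((4u)^2/2 - (4u)^4/24 + ...)/u^2 = 8 - (32/3)*u^2 + ...
The Laurent expansion about u = 0 has no negative powers; equivalently lim_{z→3*I} f(z) = 8 exists and is finite.
So the singularity is removable.

Final answer: removable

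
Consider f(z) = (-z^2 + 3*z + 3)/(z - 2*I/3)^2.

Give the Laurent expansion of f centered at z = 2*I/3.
Put w = z - (2*I/3), i.e. z = w + 2*I/3. The denominator is w^2, so it suffices to rewrite the numerator in powers of w.

P(z) = -z^2 + 3*z + 3
P(w + 2*I/3) = 31/9 + 2*I + (3 - 4*I/3)*w - w^2

Dividing each term by w^2:
  f = (31/9 + 2*I)/w^2 + (3 - 4*I/3)/w - 1

Substituting back w = z - 2*I/3:
  f(z) = (31/9 + 2*I)/(z - 2*I/3)^2 + (3 - 4*I/3)/(z - 2*I/3) - 1

The series is finite because the numerator is a polynomial; the negative powers form the principal part, and the coefficient of 1/(z - 2*I/3) gives Res(f, 2*I/3) = 3 - 4*I/3.

Final answer: (31/9 + 2*I)/(z - 2*I/3)^2 + (3 - 4*I/3)/(z - 2*I/3) - 1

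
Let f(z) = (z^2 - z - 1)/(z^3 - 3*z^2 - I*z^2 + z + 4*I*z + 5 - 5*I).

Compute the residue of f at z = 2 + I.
Write f(z) = P(z)/Q(z) with P(z) = z^2 - z - 1 and Q(z) = z^3 - 3*z^2 - I*z^2 + z + 4*I*z + 5 - 5*I.
The denominator factors as Q(z) = (z + 1 - I)*(z - 2 + I)*(z - 2 - I), so z = 2 + I is a simple zero of Q and P is analytic there; z = 2 + I is therefore a simple pole and
  Res(f, z₀) = P(z₀)/Q'(z₀).

Q'(z) = 3*z^2 - 6*z - 2*I*z + 1 + 4*I, so Q'(2 + I) = 6*I.
P(2 + I) = 3*I.

Res(f, 2 + I) = (3*I)/(6*I) = 1/2

Final answer: 1/2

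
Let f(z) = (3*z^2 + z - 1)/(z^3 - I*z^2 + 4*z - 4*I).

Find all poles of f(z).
The singularities of f are the zeros of the denominator. Factoring,
  z^3 - I*z^2 + 4*z - 4*I = (z - 2*I)*(z + 2*I)*(z - I)
so the candidates are z = 2*I, z = -2*I, z = I.

Check the numerator P(z) = 3*z^2 + z - 1 at each one:
  P(2*I) = -13 + 2*I ≠ 0, so z = 2*I is a (simple) pole.
  P(-2*I) = -13 - 2*I ≠ 0, so z = -2*I is a (simple) pole.
  P(I) = -4 + I ≠ 0, so z = I is a (simple) pole.

Poles of f: {-2*I, I, 2*I}

Final answer: {-2*I, I, 2*I}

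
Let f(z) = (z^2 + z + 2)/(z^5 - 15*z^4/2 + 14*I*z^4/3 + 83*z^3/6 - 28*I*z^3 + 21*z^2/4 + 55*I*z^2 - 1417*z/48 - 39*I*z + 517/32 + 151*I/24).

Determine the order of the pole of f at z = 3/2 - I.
Factor the denominator:
  z^5 - 15*z^4/2 + 14*I*z^4/3 + 83*z^3/6 - 28*I*z^3 + 21*z^2/4 + 55*I*z^2 - 1417*z/48 - 39*I*z + 517/32 + 151*I/24 = (z - 3/2 + I)^4*(z - 3/2 + 2*I/3)

The numerator P(z) = z^2 + z + 2 has P(3/2 - I) = 19/4 - 4*I ≠ 0, so no factor of (z - 3/2 + I) cancels.
Near z = 3/2 - I we can therefore write f(z) = g(z)/(z - 3/2 + I)^4 with g analytic at 3/2 - I and g(3/2 - I) ≠ 0 (g is the numerator divided by the remaining denominator factors).

Hence z = 3/2 - I is a pole of order 4.

Final answer: 4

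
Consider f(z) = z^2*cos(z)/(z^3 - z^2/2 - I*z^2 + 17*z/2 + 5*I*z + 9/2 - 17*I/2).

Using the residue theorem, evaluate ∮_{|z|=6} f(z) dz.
pi*(-32/289 - 60*I/289)*cosh(1) + pi*(-104/867 + 224*I/289)*cos(1 - 3*I) + pi*(200/867 + 414*I/289)*cos(1/2 - 3*I)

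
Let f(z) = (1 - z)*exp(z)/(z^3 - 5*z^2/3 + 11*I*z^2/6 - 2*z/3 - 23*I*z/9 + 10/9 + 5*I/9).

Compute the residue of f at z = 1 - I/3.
Write f(z) = P(z)/Q(z) with P(z) = (1 - z)*exp(z) and Q(z) = z^3 - 5*z^2/3 + 11*I*z^2/6 - 2*z/3 - 23*I*z/9 + 10/9 + 5*I/9.
The denominator factors as Q(z) = (z - 1 + I/2)*(z + 1/3 + I)*(z - 1 + I/3), so z = 1 - I/3 is a simple zero of Q and P is analytic there; z = 1 - I/3 is therefore a simple pole and
  Res(f, z₀) = P(z₀)/Q'(z₀).

Q'(z) = 3*z^2 - 10*z/3 + 11*I*z/3 - 2/3 - 23*I/9, so Q'(1 - I/3) = -1/9 + 2*I/9.
P(1 - I/3) = I*exp(1 - I/3)/3.

Res(f, 1 - I/3) = (I*exp(1 - I/3)/3)/(-1/9 + 2*I/9) = (6/5 - 3*I/5)*exp(1 - I/3)

Final answer: (6/5 - 3*I/5)*exp(1 - I/3)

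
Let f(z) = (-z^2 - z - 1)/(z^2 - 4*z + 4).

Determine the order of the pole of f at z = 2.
Factor the denominator:
  z^2 - 4*z + 4 = (z - 2)^2

The numerator P(z) = -z^2 - z - 1 has P(2) = -7 ≠ 0, so no factor of (z - 2) cancels.
Near z = 2 we can therefore write f(z) = g(z)/(z - 2)^2 with g analytic at 2 and g(2) ≠ 0 (g is just the numerator).

Hence z = 2 is a pole of order 2.

Final answer: 2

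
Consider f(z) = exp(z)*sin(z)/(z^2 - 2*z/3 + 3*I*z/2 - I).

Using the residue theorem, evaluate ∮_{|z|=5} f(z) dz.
pi*(108/97 + 48*I/97)*exp(2/3)*sin(2/3) + pi*(-48/97 + 108*I/97)*exp(-3*I/2)*sinh(3/2)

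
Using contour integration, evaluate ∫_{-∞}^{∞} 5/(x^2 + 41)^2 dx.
5*sqrt(41)*pi/3362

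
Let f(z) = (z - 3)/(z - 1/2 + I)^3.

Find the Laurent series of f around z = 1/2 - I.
Put w = z - (1/2 - I), i.e. z = w + 1/2 - I. The denominator is w^3, so it suffices to rewrite the numerator in powers of w.

P(z) = z - 3
P(w + 1/2 - I) = -5/2 - I + w

Dividing each term by w^3:
  f = (-5/2 - I)/w^3 + 1/w^2

Substituting back w = z - 1/2 + I:
  f(z) = (-5/2 - I)/(z - 1/2 + I)^3 + 1/(z - 1/2 + I)^2

The series is finite because the numerator is a polynomial; the negative powers form the principal part.

Final answer: (-5/2 - I)/(z - 1/2 + I)^3 + 1/(z - 1/2 + I)^2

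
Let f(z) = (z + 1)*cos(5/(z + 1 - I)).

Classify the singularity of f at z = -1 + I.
essential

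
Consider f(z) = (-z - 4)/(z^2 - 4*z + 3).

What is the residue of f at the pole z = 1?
5/2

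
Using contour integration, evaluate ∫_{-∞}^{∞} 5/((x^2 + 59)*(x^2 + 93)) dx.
5*pi*(-59*sqrt(93) + 93*sqrt(59))/186558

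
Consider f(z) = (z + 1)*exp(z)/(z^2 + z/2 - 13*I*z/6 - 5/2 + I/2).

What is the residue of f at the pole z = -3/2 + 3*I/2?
Write f(z) = P(z)/Q(z) with P(z) = (z + 1)*exp(z) and Q(z) = z^2 + z/2 - 13*I*z/6 - 5/2 + I/2.
The denominator factors as Q(z) = (z - 1 - 2*I/3)*(z + 3/2 - 3*I/2), so z = -3/2 + 3*I/2 is a simple zero of Q and P is analytic there; z = -3/2 + 3*I/2 is therefore a simple pole and
  Res(f, z₀) = P(z₀)/Q'(z₀).

Q'(z) = 2*z + 1/2 - 13*I/6, so Q'(-3/2 + 3*I/2) = -5/2 + 5*I/6.
P(-3/2 + 3*I/2) = (-1/2 + 3*I/2)*exp(-3/2 + 3*I/2).

Res(f, -3/2 + 3*I/2) = ((-1/2 + 3*I/2)*exp(-3/2 + 3*I/2))/(-5/2 + 5*I/6) = (9/25 - 12*I/25)*exp(-3/2 + 3*I/2)

Final answer: (9/25 - 12*I/25)*exp(-3/2 + 3*I/2)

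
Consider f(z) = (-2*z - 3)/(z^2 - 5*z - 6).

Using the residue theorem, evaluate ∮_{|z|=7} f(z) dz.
By the residue theorem, ∮_C f(z) dz = 2πi · (sum of the residues of f at the poles inside |z| = 7).

The denominator factors as (z + 1)*(z - 6), so the singularities of f are simple poles at z = -1, z = 6.
  |-1|² = 1 < 49 = 7², so this pole is inside the contour.
  |6|² = 36 < 49 = 7², so this pole is inside the contour.

With P(z) = -2*z - 3 and Q(z) = z^2 - 5*z - 6, each pole is simple, so Res(f, z₀) = P(z₀)/Q'(z₀) with Q'(z) = 2*z - 5.
  Res(f, -1) = P(-1)/Q'(-1) = (-1)/(-7) = 1/7
  Res(f, 6) = P(6)/Q'(6) = (-15)/(7) = -15/7

Sum of residues inside C: -2
∮_C f(z) dz = 2πi · (-2) = -4*I*pi

Final answer: -4*I*pi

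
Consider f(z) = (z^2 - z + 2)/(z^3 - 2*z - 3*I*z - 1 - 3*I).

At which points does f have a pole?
The singularities of f are the zeros of the denominator. Factoring,
  z^3 - 2*z - 3*I*z - 1 - 3*I = (z + 1 + I)*(z - 2 - I)*(z + 1)
so the candidates are z = -1 - I, z = 2 + I, z = -1.

Check the numerator P(z) = z^2 - z + 2 at each one:
  P(-1 - I) = 3 + 3*I ≠ 0, so z = -1 - I is a (simple) pole.
  P(2 + I) = 3 + 3*I ≠ 0, so z = 2 + I is a (simple) pole.
  P(-1) = 4 ≠ 0, so z = -1 is a (simple) pole.

Poles of f: {-1 - I, -1, 2 + I}

Final answer: {-1 - I, -1, 2 + I}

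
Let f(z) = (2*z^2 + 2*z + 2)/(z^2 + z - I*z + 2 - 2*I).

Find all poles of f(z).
{-1 - I, 2*I}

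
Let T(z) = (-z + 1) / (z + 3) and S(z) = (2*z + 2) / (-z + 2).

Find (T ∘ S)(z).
3*z/(z - 8)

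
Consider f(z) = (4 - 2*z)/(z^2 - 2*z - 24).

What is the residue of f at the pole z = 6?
Write f(z) = P(z)/Q(z) with P(z) = 4 - 2*z and Q(z) = z^2 - 2*z - 24.
The denominator factors as Q(z) = (z - 6)*(z + 4), so z = 6 is a simple zero of Q and P is analytic there; z = 6 is therefore a simple pole and
  Res(f, z₀) = P(z₀)/Q'(z₀).

Q'(z) = 2*z - 2, so Q'(6) = 10.
P(6) = -8.

Res(f, 6) = (-8)/(10) = -4/5

Final answer: -4/5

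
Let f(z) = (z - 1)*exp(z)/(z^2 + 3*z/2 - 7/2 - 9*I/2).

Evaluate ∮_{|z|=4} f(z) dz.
pi*(-28/97 + 34*I/97)*exp(3/2 + I) + pi*(28/97 + 160*I/97)*exp(-3 - I)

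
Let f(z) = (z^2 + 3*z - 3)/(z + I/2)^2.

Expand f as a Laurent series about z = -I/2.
Put w = z - (-I/2), i.e. z = w - I/2. The denominator is w^2, so it suffices to rewrite the numerator in powers of w.

P(z) = z^2 + 3*z - 3
P(w - I/2) = -13/4 - 3*I/2 + (3 - I)*w + w^2

Dividing each term by w^2:
  f = (-13/4 - 3*I/2)/w^2 + (3 - I)/w + 1

Substituting back w = z + I/2:
  f(z) = (-13/4 - 3*I/2)/(z + I/2)^2 + (3 - I)/(z + I/2) + 1

The series is finite because the numerator is a polynomial; the negative powers form the principal part, and the coefficient of 1/(z + I/2) gives Res(f, -I/2) = 3 - I.

Final answer: (-13/4 - 3*I/2)/(z + I/2)^2 + (3 - I)/(z + I/2) + 1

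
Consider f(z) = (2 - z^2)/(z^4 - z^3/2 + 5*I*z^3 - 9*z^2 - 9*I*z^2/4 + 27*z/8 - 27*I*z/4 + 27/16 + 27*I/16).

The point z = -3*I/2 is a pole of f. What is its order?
Factor the denominator:
  z^4 - z^3/2 + 5*I*z^3 - 9*z^2 - 9*I*z^2/4 + 27*z/8 - 27*I*z/4 + 27/16 + 27*I/16 = (z + 3*I/2)^3*(z - 1/2 + I/2)

The numerator P(z) = 2 - z^2 has P(-3*I/2) = 17/4 ≠ 0, so no factor of (z + 3*I/2) cancels.
Near z = -3*I/2 we can therefore write f(z) = g(z)/(z + 3*I/2)^3 with g analytic at -3*I/2 and g(-3*I/2) ≠ 0 (g is the numerator divided by the remaining denominator factors).

Hence z = -3*I/2 is a pole of order 3.

Final answer: 3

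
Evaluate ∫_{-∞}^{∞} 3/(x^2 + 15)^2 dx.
sqrt(15)*pi/150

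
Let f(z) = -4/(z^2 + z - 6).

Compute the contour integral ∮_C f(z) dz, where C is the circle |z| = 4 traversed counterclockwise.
0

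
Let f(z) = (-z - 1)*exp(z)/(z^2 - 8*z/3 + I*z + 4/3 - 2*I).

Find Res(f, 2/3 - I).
(11/25 - 27*I/25)*exp(2/3 - I)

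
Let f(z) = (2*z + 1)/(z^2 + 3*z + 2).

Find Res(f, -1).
-1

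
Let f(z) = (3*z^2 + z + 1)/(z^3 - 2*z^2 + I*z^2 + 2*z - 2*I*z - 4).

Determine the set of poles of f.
The singularities of f are the zeros of the denominator. Factoring,
  z^3 - 2*z^2 + I*z^2 + 2*z - 2*I*z - 4 = (z - 2)*(z + 2*I)*(z - I)
so the candidates are z = 2, z = -2*I, z = I.

Check the numerator P(z) = 3*z^2 + z + 1 at each one:
  P(2) = 15 ≠ 0, so z = 2 is a (simple) pole.
  P(-2*I) = -11 - 2*I ≠ 0, so z = -2*I is a (simple) pole.
  P(I) = -2 + I ≠ 0, so z = I is a (simple) pole.

Poles of f: {-2*I, I, 2}

Final answer: {-2*I, I, 2}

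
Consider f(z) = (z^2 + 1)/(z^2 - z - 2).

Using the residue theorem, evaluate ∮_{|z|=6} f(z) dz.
By the residue theorem, ∮_C f(z) dz = 2πi · (sum of the residues of f at the poles inside |z| = 6).

The denominator factors as (z + 1)*(z - 2), so the singularities of f are simple poles at z = -1, z = 2.
  |-1|² = 1 < 36 = 6², so this pole is inside the contour.
  |2|² = 4 < 36 = 6², so this pole is inside the contour.

With P(z) = z^2 + 1 and Q(z) = z^2 - z - 2, each pole is simple, so Res(f, z₀) = P(z₀)/Q'(z₀) with Q'(z) = 2*z - 1.
  Res(f, -1) = P(-1)/Q'(-1) = (2)/(-3) = -2/3
  Res(f, 2) = P(2)/Q'(2) = (5)/(3) = 5/3

Sum of residues inside C: 1
∮_C f(z) dz = 2πi · (1) = 2*I*pi

Final answer: 2*I*pi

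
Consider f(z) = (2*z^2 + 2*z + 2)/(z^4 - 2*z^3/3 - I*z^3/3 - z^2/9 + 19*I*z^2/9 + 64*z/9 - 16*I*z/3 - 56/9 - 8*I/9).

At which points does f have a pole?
{-2 + 2*I/3, 2/3 + 2*I/3, 1 - 2*I, 1 + I}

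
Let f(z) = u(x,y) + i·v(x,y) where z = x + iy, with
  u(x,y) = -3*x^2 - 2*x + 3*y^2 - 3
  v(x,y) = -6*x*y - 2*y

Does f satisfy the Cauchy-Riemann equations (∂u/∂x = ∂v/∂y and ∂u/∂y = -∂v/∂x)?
∂u/∂x = -6*x - 2
∂v/∂y = -6*x - 2
∂u/∂y = 6*y
∂v/∂x = -6*y
∂u/∂x = ∂v/∂y and ∂u/∂y = -∂v/∂x hold identically; f is analytic.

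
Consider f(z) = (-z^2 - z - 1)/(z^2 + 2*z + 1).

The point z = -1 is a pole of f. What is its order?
Factor the denominator:
  z^2 + 2*z + 1 = (z + 1)^2

The numerator P(z) = -z^2 - z - 1 has P(-1) = -1 ≠ 0, so no factor of (z + 1) cancels.
Near z = -1 we can therefore write f(z) = g(z)/(z + 1)^2 with g analytic at -1 and g(-1) ≠ 0 (g is just the numerator).

Hence z = -1 is a pole of order 2.

Final answer: 2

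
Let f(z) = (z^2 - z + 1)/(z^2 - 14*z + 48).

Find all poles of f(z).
The singularities of f are the zeros of the denominator. Factoring,
  z^2 - 14*z + 48 = (z - 8)*(z - 6)
so the candidates are z = 8, z = 6.

Check the numerator P(z) = z^2 - z + 1 at each one:
  P(8) = 57 ≠ 0, so z = 8 is a (simple) pole.
  P(6) = 31 ≠ 0, so z = 6 is a (simple) pole.

Poles of f: {6, 8}

Final answer: {6, 8}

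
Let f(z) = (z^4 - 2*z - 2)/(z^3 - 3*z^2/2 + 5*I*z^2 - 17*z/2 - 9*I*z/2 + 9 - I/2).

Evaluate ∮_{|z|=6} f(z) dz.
pi*(21 - 57*I/2)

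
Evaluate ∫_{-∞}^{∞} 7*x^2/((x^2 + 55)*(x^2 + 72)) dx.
Let f(z) = 7*z^2/((z^2 + 55)*(z^2 + 72)). The denominator has no real zeros and deg Q - deg P = 2 ≥ 2, so the integral of f over the upper semicircle |z| = R tends to 0 as R → ∞. Closing the contour in the upper half-plane,
  ∫_{-∞}^{∞} f(x) dx = 2πi · Σ Res(f, z_k)  over the poles with Im z_k > 0.

Zeros of the denominator: z^2 + 72 = 0 gives z = ±6*sqrt(2)*I; z^2 + 55 = 0 gives z = ±sqrt(55)*I.
Upper half-plane: z = 6*sqrt(2)*I, z = sqrt(55)*I (simple).

Each pole is a simple zero of Q(z) = z^4 + 127*z^2 + 3960, so Res(f, z₀) = P(z₀)/Q'(z₀) with P(z) = 7*z^2, Q'(z) = 4*z^3 + 254*z:
  Res(f, 6*sqrt(2)*I) = (-504)/(-204*sqrt(2)*I) = -21*sqrt(2)*I/17
  Res(f, sqrt(55)*I) = (-385)/(34*sqrt(55)*I) = 7*sqrt(55)*I/34

Sum of residues: 7*I*(-6*sqrt(2) + sqrt(55))/34
∫_{-∞}^{∞} f(x) dx = 2πi · (7*I*(-6*sqrt(2) + sqrt(55))/34) = 7*pi*(-sqrt(55) + 6*sqrt(2))/17

Final answer: 7*pi*(-sqrt(55) + 6*sqrt(2))/17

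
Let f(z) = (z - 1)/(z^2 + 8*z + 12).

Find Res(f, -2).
Write f(z) = P(z)/Q(z) with P(z) = z - 1 and Q(z) = z^2 + 8*z + 12.
The denominator factors as Q(z) = (z + 2)*(z + 6), so z = -2 is a simple zero of Q and P is analytic there; z = -2 is therefore a simple pole and
  Res(f, z₀) = P(z₀)/Q'(z₀).

Q'(z) = 2*z + 8, so Q'(-2) = 4.
P(-2) = -3.

Res(f, -2) = (-3)/(4) = -3/4

Final answer: -3/4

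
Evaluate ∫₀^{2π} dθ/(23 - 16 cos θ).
Call the integral J. The integrand is 2π-periodic and we integrate over a full period, so shifting θ does not change the value (θ → θ + π flips the sign of the trig term). Hence
  J = ∫₀^{2π} dθ/(23 + 16 cos θ).
Put z = e^{iθ}: then cos θ = (z + 1/z)/2, dθ = dz/(iz), and z runs once counterclockwise around |z| = 1:
  J = ∮_{|z|=1} 1/(23 + 16*(z + 1/z)/2) · dz/(iz) = (2/i) ∮_{|z|=1} dz/(16*z^2 + 46*z + 16).
The roots of 16*z^2 + 46*z + 16 are z = (-23 ± sqrt(23^2 - 16^2))/16, with sqrt(273) = sqrt(273); their product is 1, so only z₊ = -23/16 + sqrt(273)/16 lies inside the unit circle (z₋ = -23/16 - sqrt(273)/16 lies outside).
z₊ is a simple zero of q(z) = 16*z^2 + 46*z + 16, so Res(1/q, z₊) = 1/q'(z₊) with q'(z) = 32*z + 46; and q'(z₊) = 16*(z₊ - z₋) = 2*sqrt(273).
Therefore J = (2/i) · 2πi · 1/(2*sqrt(273)) = 2*pi/(sqrt(273)) = 2*sqrt(273)*pi/273

Final answer: 2*sqrt(273)*pi/273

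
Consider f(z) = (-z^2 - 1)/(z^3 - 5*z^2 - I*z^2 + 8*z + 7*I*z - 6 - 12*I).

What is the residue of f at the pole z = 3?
Write f(z) = P(z)/Q(z) with P(z) = -z^2 - 1 and Q(z) = z^3 - 5*z^2 - I*z^2 + 8*z + 7*I*z - 6 - 12*I.
The denominator factors as Q(z) = (z - 2*I)*(z - 3)*(z - 2 + I), so z = 3 is a simple zero of Q and P is analytic there; z = 3 is therefore a simple pole and
  Res(f, z₀) = P(z₀)/Q'(z₀).

Q'(z) = 3*z^2 - 10*z - 2*I*z + 8 + 7*I, so Q'(3) = 5 + I.
P(3) = -10.

Res(f, 3) = (-10)/(5 + I) = -25/13 + 5*I/13

Final answer: -25/13 + 5*I/13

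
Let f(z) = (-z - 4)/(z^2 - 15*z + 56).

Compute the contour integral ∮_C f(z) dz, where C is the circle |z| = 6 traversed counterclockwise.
By the residue theorem, ∮_C f(z) dz = 2πi · (sum of the residues of f at the poles inside |z| = 6).

The denominator factors as (z - 7)*(z - 8), so the singularities of f are simple poles at z = 7, z = 8.
  |7|² = 49 > 36 = 6², so this pole is outside the contour.
  |8|² = 64 > 36 = 6², so this pole is outside the contour.

No pole lies inside the contour, so f is analytic on and inside C and the integral is 0 (Cauchy's theorem).

Final answer: 0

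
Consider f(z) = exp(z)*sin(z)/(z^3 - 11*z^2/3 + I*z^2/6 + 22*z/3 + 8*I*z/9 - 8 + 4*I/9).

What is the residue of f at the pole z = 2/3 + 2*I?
(-36/445 + 9*I/178)*exp(2/3 + 2*I)*sin(2/3 + 2*I)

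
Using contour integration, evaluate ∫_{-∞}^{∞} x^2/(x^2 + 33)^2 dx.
Let f(z) = z^2/(z^2 + 33)^2. The denominator has no real zeros and deg Q - deg P = 2 ≥ 2, so the integral of f over the upper semicircle |z| = R tends to 0 as R → ∞. Closing the contour in the upper half-plane,
  ∫_{-∞}^{∞} f(x) dx = 2πi · Σ Res(f, z_k)  over the poles with Im z_k > 0.

Zeros of the denominator: z^2 + 33 = 0 gives z = ±sqrt(33)*I.
Upper half-plane: z = sqrt(33)*I (a pole of order 2).

Write f(z) = g(z)/(z - sqrt(33)*I)^2 with g(z) = z^2/(z + sqrt(33)*I)^2. For a double pole, Res(f, z₀) = g'(z₀):
  g'(z) = 2*sqrt(33)*I*z/(z + sqrt(33)*I)^3
  Res(f, sqrt(33)*I) = g'(sqrt(33)*I) = -sqrt(33)*I/132

∫_{-∞}^{∞} f(x) dx = 2πi · (-sqrt(33)*I/132) = sqrt(33)*pi/66

Final answer: sqrt(33)*pi/66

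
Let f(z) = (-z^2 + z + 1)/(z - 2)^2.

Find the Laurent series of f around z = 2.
Put w = z - (2), i.e. z = w + 2. The denominator is w^2, so it suffices to rewrite the numerator in powers of w.

P(z) = -z^2 + z + 1
P(w + 2) = -1 - 3*w - w^2

Dividing each term by w^2:
  f = -1/w^2 - 3/w - 1

Substituting back w = z - 2:
  f(z) = -1/(z - 2)^2 - 3/(z - 2) - 1

The series is finite because the numerator is a polynomial; the negative powers form the principal part, and the coefficient of 1/(z - 2) gives Res(f, 2) = -3.

Final answer: -1/(z - 2)^2 - 3/(z - 2) - 1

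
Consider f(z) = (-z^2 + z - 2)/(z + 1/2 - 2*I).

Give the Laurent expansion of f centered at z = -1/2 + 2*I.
Put w = z - (-1/2 + 2*I), i.e. z = w - 1/2 + 2*I. The denominator is w, so it suffices to rewrite the numerator in powers of w.

P(z) = -z^2 + z - 2
P(w - 1/2 + 2*I) = 5/4 + 4*I + (2 - 4*I)*w - w^2

Dividing each term by w:
  f = (5/4 + 4*I)/w + 2 - 4*I - w

Substituting back w = z + 1/2 - 2*I:
  f(z) = (5/4 + 4*I)/(z + 1/2 - 2*I) + 2 - 4*I - (z + 1/2 - 2*I)

The series is finite because the numerator is a polynomial; the negative powers form the principal part, and the coefficient of 1/(z + 1/2 - 2*I) gives Res(f, -1/2 + 2*I) = 5/4 + 4*I.

Final answer: (5/4 + 4*I)/(z + 1/2 - 2*I) + 2 - 4*I - (z + 1/2 - 2*I)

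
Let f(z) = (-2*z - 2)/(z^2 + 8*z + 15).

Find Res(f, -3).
2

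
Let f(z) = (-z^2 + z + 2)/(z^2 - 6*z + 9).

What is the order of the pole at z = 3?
Factor the denominator:
  z^2 - 6*z + 9 = (z - 3)^2

The numerator P(z) = -z^2 + z + 2 has P(3) = -4 ≠ 0, so no factor of (z - 3) cancels.
Near z = 3 we can therefore write f(z) = g(z)/(z - 3)^2 with g analytic at 3 and g(3) ≠ 0 (g is just the numerator).

Hence z = 3 is a pole of order 2.

Final answer: 2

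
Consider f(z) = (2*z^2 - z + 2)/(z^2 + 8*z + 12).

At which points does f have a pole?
{-6, -2}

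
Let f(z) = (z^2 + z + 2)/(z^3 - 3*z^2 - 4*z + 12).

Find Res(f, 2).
Write f(z) = P(z)/Q(z) with P(z) = z^2 + z + 2 and Q(z) = z^3 - 3*z^2 - 4*z + 12.
The denominator factors as Q(z) = (z + 2)*(z - 2)*(z - 3), so z = 2 is a simple zero of Q and P is analytic there; z = 2 is therefore a simple pole and
  Res(f, z₀) = P(z₀)/Q'(z₀).

Q'(z) = 3*z^2 - 6*z - 4, so Q'(2) = -4.
P(2) = 8.

Res(f, 2) = (8)/(-4) = -2

Final answer: -2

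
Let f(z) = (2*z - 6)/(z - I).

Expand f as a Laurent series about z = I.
Put w = z - (I), i.e. z = w + I. The denominator is w, so it suffices to rewrite the numerator in powers of w.

P(z) = 2*z - 6
P(w + I) = -6 + 2*I + 2*w

Dividing each term by w:
  f = (-6 + 2*I)/w + 2

Substituting back w = z - I:
  f(z) = (-6 + 2*I)/(z - I) + 2

The series is finite because the numerator is a polynomial; the negative powers form the principal part, and the coefficient of 1/(z - I) gives Res(f, I) = -6 + 2*I.

Final answer: (-6 + 2*I)/(z - I) + 2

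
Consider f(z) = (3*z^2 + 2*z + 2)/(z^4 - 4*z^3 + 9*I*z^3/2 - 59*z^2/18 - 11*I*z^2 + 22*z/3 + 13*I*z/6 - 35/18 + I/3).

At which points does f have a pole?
The singularities of f are the zeros of the denominator. Factoring,
  z^4 - 4*z^3 + 9*I*z^3/2 - 59*z^2/18 - 11*I*z^2 + 22*z/3 + 13*I*z/6 - 35/18 + I/3 = (z - 3 + 2*I)*(z + I)*(z - 2/3 + 3*I/2)*(z - 1/3)
so the candidates are z = 3 - 2*I, z = -I, z = 2/3 - 3*I/2, z = 1/3.

Check the numerator P(z) = 3*z^2 + 2*z + 2 at each one:
  P(3 - 2*I) = 23 - 40*I ≠ 0, so z = 3 - 2*I is a (simple) pole.
  P(-I) = -1 - 2*I ≠ 0, so z = -I is a (simple) pole.
  P(2/3 - 3*I/2) = -25/12 - 9*I ≠ 0, so z = 2/3 - 3*I/2 is a (simple) pole.
  P(1/3) = 3 ≠ 0, so z = 1/3 is a (simple) pole.

Poles of f: {-I, 1/3, 2/3 - 3*I/2, 3 - 2*I}

Final answer: {-I, 1/3, 2/3 - 3*I/2, 3 - 2*I}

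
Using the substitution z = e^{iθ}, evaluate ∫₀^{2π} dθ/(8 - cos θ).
Call the integral J. The integrand is 2π-periodic and we integrate over a full period, so shifting θ does not change the value (θ → θ + π flips the sign of the trig term). Hence
  J = ∫₀^{2π} dθ/(8 + cos θ).
Put z = e^{iθ}: then cos θ = (z + 1/z)/2, dθ = dz/(iz), and z runs once counterclockwise around |z| = 1:
  J = ∮_{|z|=1} 1/(8 + (z + 1/z)/2) · dz/(iz) = (2/i) ∮_{|z|=1} dz/(z^2 + 16*z + 1).
The roots of z^2 + 16*z + 1 are z = (-8 ± sqrt(8^2 - 1^2)), with sqrt(63) = 3*sqrt(7); their product is 1, so only z₊ = -8 + 3*sqrt(7) lies inside the unit circle (z₋ = -8 - 3*sqrt(7) lies outside).
z₊ is a simple zero of q(z) = z^2 + 16*z + 1, so Res(1/q, z₊) = 1/q'(z₊) with q'(z) = 2*z + 16; and q'(z₊) = (z₊ - z₋) = 6*sqrt(7).
Therefore J = (2/i) · 2πi · 1/(6*sqrt(7)) = 2*pi/(3*sqrt(7)) = 2*sqrt(7)*pi/21

Final answer: 2*sqrt(7)*pi/21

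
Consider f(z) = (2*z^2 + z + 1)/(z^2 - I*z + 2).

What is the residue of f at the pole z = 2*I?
Write f(z) = P(z)/Q(z) with P(z) = 2*z^2 + z + 1 and Q(z) = z^2 - I*z + 2.
The denominator factors as Q(z) = (z + I)*(z - 2*I), so z = 2*I is a simple zero of Q and P is analytic there; z = 2*I is therefore a simple pole and
  Res(f, z₀) = P(z₀)/Q'(z₀).

Q'(z) = 2*z - I, so Q'(2*I) = 3*I.
P(2*I) = -7 + 2*I.

Res(f, 2*I) = (-7 + 2*I)/(3*I) = 2/3 + 7*I/3

Final answer: 2/3 + 7*I/3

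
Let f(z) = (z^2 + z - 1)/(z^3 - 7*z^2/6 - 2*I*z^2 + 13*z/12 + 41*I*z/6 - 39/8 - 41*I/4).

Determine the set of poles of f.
The singularities of f are the zeros of the denominator. Factoring,
  z^3 - 7*z^2/6 - 2*I*z^2 + 13*z/12 + 41*I*z/6 - 39/8 - 41*I/4 = (z + 3/2 - 3*I)*(z - 2 - I/2)*(z - 2/3 + 3*I/2)
so the candidates are z = -3/2 + 3*I, z = 2 + I/2, z = 2/3 - 3*I/2.

Check the numerator P(z) = z^2 + z - 1 at each one:
  P(-3/2 + 3*I) = -37/4 - 6*I ≠ 0, so z = -3/2 + 3*I is a (simple) pole.
  P(2 + I/2) = 19/4 + 5*I/2 ≠ 0, so z = 2 + I/2 is a (simple) pole.
  P(2/3 - 3*I/2) = -77/36 - 7*I/2 ≠ 0, so z = 2/3 - 3*I/2 is a (simple) pole.

Poles of f: {-3/2 + 3*I, 2/3 - 3*I/2, 2 + I/2}

Final answer: {-3/2 + 3*I, 2/3 - 3*I/2, 2 + I/2}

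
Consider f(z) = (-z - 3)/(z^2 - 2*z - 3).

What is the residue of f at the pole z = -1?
Write f(z) = P(z)/Q(z) with P(z) = -z - 3 and Q(z) = z^2 - 2*z - 3.
The denominator factors as Q(z) = (z + 1)*(z - 3), so z = -1 is a simple zero of Q and P is analytic there; z = -1 is therefore a simple pole and
  Res(f, z₀) = P(z₀)/Q'(z₀).

Q'(z) = 2*z - 2, so Q'(-1) = -4.
P(-1) = -2.

Res(f, -1) = (-2)/(-4) = 1/2

Final answer: 1/2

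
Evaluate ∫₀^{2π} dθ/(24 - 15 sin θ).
Call the integral J. The integrand is 2π-periodic and we integrate over a full period, so shifting θ does not change the value (θ → θ + π/2 turns sin θ into cos θ; θ → θ + π flips the sign of the trig term). Hence
  J = ∫₀^{2π} dθ/(24 + 15 cos θ).
Put z = e^{iθ}: then cos θ = (z + 1/z)/2, dθ = dz/(iz), and z runs once counterclockwise around |z| = 1:
  J = ∮_{|z|=1} 1/(24 + 15*(z + 1/z)/2) · dz/(iz) = (2/i) ∮_{|z|=1} dz/(15*z^2 + 48*z + 15).
The roots of 15*z^2 + 48*z + 15 are z = (-24 ± sqrt(24^2 - 15^2))/15, with sqrt(351) = 3*sqrt(39); their product is 1, so only z₊ = -8/5 + sqrt(39)/5 lies inside the unit circle (z₋ = -8/5 - sqrt(39)/5 lies outside).
z₊ is a simple zero of q(z) = 15*z^2 + 48*z + 15, so Res(1/q, z₊) = 1/q'(z₊) with q'(z) = 30*z + 48; and q'(z₊) = 15*(z₊ - z₋) = 6*sqrt(39).
Therefore J = (2/i) · 2πi · 1/(6*sqrt(39)) = 2*pi/(3*sqrt(39)) = 2*sqrt(39)*pi/117

Final answer: 2*sqrt(39)*pi/117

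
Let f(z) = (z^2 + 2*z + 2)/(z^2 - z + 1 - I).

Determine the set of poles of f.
The singularities of f are the zeros of the denominator. Factoring,
  z^2 - z + 1 - I = (z + I)*(z - 1 - I)
so the candidates are z = -I, z = 1 + I.

Check the numerator P(z) = z^2 + 2*z + 2 at each one:
  P(-I) = 1 - 2*I ≠ 0, so z = -I is a (simple) pole.
  P(1 + I) = 4 + 4*I ≠ 0, so z = 1 + I is a (simple) pole.

Poles of f: {-I, 1 + I}

Final answer: {-I, 1 + I}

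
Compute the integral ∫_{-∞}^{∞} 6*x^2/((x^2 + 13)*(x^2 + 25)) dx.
pi*(5 - sqrt(13))/2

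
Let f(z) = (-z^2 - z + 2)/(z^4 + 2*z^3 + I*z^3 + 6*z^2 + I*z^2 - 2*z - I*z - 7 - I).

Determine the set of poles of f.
The singularities of f are the zeros of the denominator. Factoring,
  z^4 + 2*z^3 + I*z^3 + 6*z^2 + I*z^2 - 2*z - I*z - 7 - I = (z + 1 - 2*I)*(z + 1 + 3*I)*(z + 1)*(z - 1)
so the candidates are z = -1 + 2*I, z = -1 - 3*I, z = -1, z = 1.

Check the numerator P(z) = -z^2 - z + 2 at each one:
  P(-1 + 2*I) = 6 + 2*I ≠ 0, so z = -1 + 2*I is a (simple) pole.
  P(-1 - 3*I) = 11 - 3*I ≠ 0, so z = -1 - 3*I is a (simple) pole.
  P(-1) = 2 ≠ 0, so z = -1 is a (simple) pole.
  P(1) = 0, so the factor (z - 1) cancels and z = 1 is only a removable singularity, not a pole.

Poles of f: {-1 - 3*I, -1, -1 + 2*I}

Final answer: {-1 - 3*I, -1, -1 + 2*I}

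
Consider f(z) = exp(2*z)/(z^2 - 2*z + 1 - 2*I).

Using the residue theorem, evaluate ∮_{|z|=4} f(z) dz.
By the residue theorem, ∮_C f(z) dz = 2πi · (sum of the residues of f at the poles inside |z| = 4).

The denominator factors as (z - 2 - I)*(z + I), so the singularities of f are simple poles at z = 2 + I, z = -I.
  |2 + I|² = 5 < 16 = 4², so this pole is inside the contour.
  |-I|² = 1 < 16 = 4², so this pole is inside the contour.

With P(z) = exp(2*z) and Q(z) = z^2 - 2*z + 1 - 2*I, each pole is simple, so Res(f, z₀) = P(z₀)/Q'(z₀) with Q'(z) = 2*z - 2.
  Res(f, 2 + I) = P(2 + I)/Q'(2 + I) = (exp(4 + 2*I))/(2 + 2*I) = (1/4 - I/4)*exp(4 + 2*I)
  Res(f, -I) = P(-I)/Q'(-I) = (exp(-2*I))/(-2 - 2*I) = (-1/4 + I/4)*exp(-2*I)

Sum of residues inside C: (-1/4 + I/4)*exp(-2*I) + (1/4 - I/4)*exp(4 + 2*I)
∮_C f(z) dz = 2πi · ((-1/4 + I/4)*exp(-2*I) + (1/4 - I/4)*exp(4 + 2*I)) = pi*(-1/2 - I/2)*exp(-2*I) + pi*(1/2 + I/2)*exp(4 + 2*I)

Final answer: pi*(-1/2 - I/2)*exp(-2*I) + pi*(1/2 + I/2)*exp(4 + 2*I)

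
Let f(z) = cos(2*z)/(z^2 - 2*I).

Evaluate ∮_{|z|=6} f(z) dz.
By the residue theorem, ∮_C f(z) dz = 2πi · (sum of the residues of f at the poles inside |z| = 6).

The denominator factors as (z - 1 - I)*(z + 1 + I), so the singularities of f are simple poles at z = 1 + I, z = -1 - I.
  |1 + I|² = 2 < 36 = 6², so this pole is inside the contour.
  |-1 - I|² = 2 < 36 = 6², so this pole is inside the contour.

With P(z) = cos(2*z) and Q(z) = z^2 - 2*I, each pole is simple, so Res(f, z₀) = P(z₀)/Q'(z₀) with Q'(z) = 2*z.
  Res(f, 1 + I) = P(1 + I)/Q'(1 + I) = (cos(2 + 2*I))/(2 + 2*I) = (1/4 - I/4)*cos(2 + 2*I)
  Res(f, -1 - I) = P(-1 - I)/Q'(-1 - I) = (cos(2 + 2*I))/(-2 - 2*I) = (-1/4 + I/4)*cos(2 + 2*I)

Sum of residues inside C: 0
∮_C f(z) dz = 2πi · (0) = 0

Final answer: 0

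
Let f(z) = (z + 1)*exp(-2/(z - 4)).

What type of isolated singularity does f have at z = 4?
Let u = z - 4. Then
  e^(-2/u) = Σ_{k≥0} (-2)^k/(k!·u^k) = 1 - 2/u + 2/u^2 - 4/(3*u^3) + ...
which has infinitely many negative powers of u, so exp(-2/(z - 4)) has an essential singularity at z = 4.
The extra factor z + 1 is a nonzero polynomial; if the product had at most a pole at z = 4, dividing by that polynomial would leave exp(-2/(z - 4)) with at most a pole too — contradiction. (Equivalently, the product's Laurent series still has infinitely many negative powers.)
So the singularity is essential.

Final answer: essential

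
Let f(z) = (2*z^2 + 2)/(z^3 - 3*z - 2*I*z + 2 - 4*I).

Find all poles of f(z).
{-2, 2 + I}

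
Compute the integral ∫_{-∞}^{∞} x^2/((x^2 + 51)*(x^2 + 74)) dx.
Let f(z) = z^2/((z^2 + 51)*(z^2 + 74)). The denominator has no real zeros and deg Q - deg P = 2 ≥ 2, so the integral of f over the upper semicircle |z| = R tends to 0 as R → ∞. Closing the contour in the upper half-plane,
  ∫_{-∞}^{∞} f(x) dx = 2πi · Σ Res(f, z_k)  over the poles with Im z_k > 0.

Zeros of the denominator: z^2 + 74 = 0 gives z = ±sqrt(74)*I; z^2 + 51 = 0 gives z = ±sqrt(51)*I.
Upper half-plane: z = sqrt(51)*I, z = sqrt(74)*I (simple).

Each pole is a simple zero of Q(z) = z^4 + 125*z^2 + 3774, so Res(f, z₀) = P(z₀)/Q'(z₀) with P(z) = z^2, Q'(z) = 4*z^3 + 250*z:
  Res(f, sqrt(51)*I) = (-51)/(46*sqrt(51)*I) = sqrt(51)*I/46
  Res(f, sqrt(74)*I) = (-74)/(-46*sqrt(74)*I) = -sqrt(74)*I/46

Sum of residues: I*(-sqrt(74) + sqrt(51))/46
∫_{-∞}^{∞} f(x) dx = 2πi · (I*(-sqrt(74) + sqrt(51))/46) = pi*(-sqrt(51) + sqrt(74))/23

Final answer: pi*(-sqrt(51) + sqrt(74))/23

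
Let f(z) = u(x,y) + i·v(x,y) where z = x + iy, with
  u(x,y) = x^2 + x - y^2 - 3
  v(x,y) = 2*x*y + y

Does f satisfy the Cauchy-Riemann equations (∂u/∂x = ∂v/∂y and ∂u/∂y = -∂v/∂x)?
∂u/∂x = 2*x + 1
∂v/∂y = 2*x + 1
∂u/∂y = -2*y
∂v/∂x = 2*y
∂u/∂x = ∂v/∂y and ∂u/∂y = -∂v/∂x hold identically; f is analytic.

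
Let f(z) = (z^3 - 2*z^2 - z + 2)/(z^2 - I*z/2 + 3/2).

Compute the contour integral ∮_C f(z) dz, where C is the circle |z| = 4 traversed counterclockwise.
By the residue theorem, ∮_C f(z) dz = 2πi · (sum of the residues of f at the poles inside |z| = 4).

The denominator factors as (z + I)*(z - 3*I/2), so the singularities of f are simple poles at z = -I, z = 3*I/2.
  |-I|² = 1 < 16 = 4², so this pole is inside the contour.
  |3*I/2|² = 9/4 < 16 = 4², so this pole is inside the contour.

With P(z) = z^3 - 2*z^2 - z + 2 and Q(z) = z^2 - I*z/2 + 3/2, each pole is simple, so Res(f, z₀) = P(z₀)/Q'(z₀) with Q'(z) = 2*z - I/2.
  Res(f, -I) = P(-I)/Q'(-I) = (4 + 2*I)/(-5*I/2) = -4/5 + 8*I/5
  Res(f, 3*I/2) = P(3*I/2)/Q'(3*I/2) = (13/2 - 39*I/8)/(5*I/2) = -39/20 - 13*I/5

Sum of residues inside C: -11/4 - I
∮_C f(z) dz = 2πi · (-11/4 - I) = pi*(2 - 11*I/2)

Final answer: pi*(2 - 11*I/2)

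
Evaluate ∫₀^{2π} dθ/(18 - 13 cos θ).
2*sqrt(155)*pi/155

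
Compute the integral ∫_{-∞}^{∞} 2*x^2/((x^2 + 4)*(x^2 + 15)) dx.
Let f(z) = 2*z^2/((z^2 + 4)*(z^2 + 15)). The denominator has no real zeros and deg Q - deg P = 2 ≥ 2, so the integral of f over the upper semicircle |z| = R tends to 0 as R → ∞. Closing the contour in the upper half-plane,
  ∫_{-∞}^{∞} f(x) dx = 2πi · Σ Res(f, z_k)  over the poles with Im z_k > 0.

Zeros of the denominator: z^2 + 15 = 0 gives z = ±sqrt(15)*I; z^2 + 4 = 0 gives z = ±2*I.
Upper half-plane: z = 2*I, z = sqrt(15)*I (simple).

Each pole is a simple zero of Q(z) = z^4 + 19*z^2 + 60, so Res(f, z₀) = P(z₀)/Q'(z₀) with P(z) = 2*z^2, Q'(z) = 4*z^3 + 38*z:
  Res(f, 2*I) = (-8)/(44*I) = 2*I/11
  Res(f, sqrt(15)*I) = (-30)/(-22*sqrt(15)*I) = -sqrt(15)*I/11

Sum of residues: I*(2 - sqrt(15))/11
∫_{-∞}^{∞} f(x) dx = 2πi · (I*(2 - sqrt(15))/11) = 2*pi*(-2 + sqrt(15))/11

Final answer: 2*pi*(-2 + sqrt(15))/11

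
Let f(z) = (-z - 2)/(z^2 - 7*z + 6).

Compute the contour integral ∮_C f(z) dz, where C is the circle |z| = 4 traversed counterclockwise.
By the residue theorem, ∮_C f(z) dz = 2πi · (sum of the residues of f at the poles inside |z| = 4).

The denominator factors as (z - 1)*(z - 6), so the singularities of f are simple poles at z = 1, z = 6.
  |1|² = 1 < 16 = 4², so this pole is inside the contour.
  |6|² = 36 > 16 = 4², so this pole is outside the contour.

With P(z) = -z - 2 and Q(z) = z^2 - 7*z + 6, each pole is simple, so Res(f, z₀) = P(z₀)/Q'(z₀) with Q'(z) = 2*z - 7.
  Res(f, 1) = P(1)/Q'(1) = (-3)/(-5) = 3/5

∮_C f(z) dz = 2πi · (3/5) = 6*I*pi/5

Final answer: 6*I*pi/5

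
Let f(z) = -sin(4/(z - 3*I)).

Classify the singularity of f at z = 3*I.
essential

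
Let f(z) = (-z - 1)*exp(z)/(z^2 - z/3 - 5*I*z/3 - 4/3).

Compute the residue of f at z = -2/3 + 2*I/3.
(7/26 + 9*I/26)*exp(-2/3 + 2*I/3)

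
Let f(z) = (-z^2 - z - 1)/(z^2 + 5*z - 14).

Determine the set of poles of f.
The singularities of f are the zeros of the denominator. Factoring,
  z^2 + 5*z - 14 = (z - 2)*(z + 7)
so the candidates are z = 2, z = -7.

Check the numerator P(z) = -z^2 - z - 1 at each one:
  P(2) = -7 ≠ 0, so z = 2 is a (simple) pole.
  P(-7) = -43 ≠ 0, so z = -7 is a (simple) pole.

Poles of f: {-7, 2}

Final answer: {-7, 2}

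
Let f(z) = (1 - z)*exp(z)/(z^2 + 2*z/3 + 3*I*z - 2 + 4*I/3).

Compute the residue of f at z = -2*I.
Write f(z) = P(z)/Q(z) with P(z) = (1 - z)*exp(z) and Q(z) = z^2 + 2*z/3 + 3*I*z - 2 + 4*I/3.
The denominator factors as Q(z) = (z + 2*I)*(z + 2/3 + I), so z = -2*I is a simple zero of Q and P is analytic there; z = -2*I is therefore a simple pole and
  Res(f, z₀) = P(z₀)/Q'(z₀).

Q'(z) = 2*z + 2/3 + 3*I, so Q'(-2*I) = 2/3 - I.
P(-2*I) = (1 + 2*I)*exp(-2*I).

Res(f, -2*I) = ((1 + 2*I)*exp(-2*I))/(2/3 - I) = (-12/13 + 21*I/13)*exp(-2*I)

Final answer: (-12/13 + 21*I/13)*exp(-2*I)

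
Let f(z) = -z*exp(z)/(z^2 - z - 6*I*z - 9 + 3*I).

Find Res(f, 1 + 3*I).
(-1 - 3*I)*exp(1 + 3*I)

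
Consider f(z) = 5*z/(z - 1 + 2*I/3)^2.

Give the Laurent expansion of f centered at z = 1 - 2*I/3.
Put w = z - (1 - 2*I/3), i.e. z = w + 1 - 2*I/3. The denominator is w^2, so it suffices to rewrite the numerator in powers of w.

P(z) = 5*z
P(w + 1 - 2*I/3) = 5 - 10*I/3 + 5*w

Dividing each term by w^2:
  f = (5 - 10*I/3)/w^2 + 5/w

Substituting back w = z - 1 + 2*I/3:
  f(z) = (5 - 10*I/3)/(z - 1 + 2*I/3)^2 + 5/(z - 1 + 2*I/3)

The series is finite because the numerator is a polynomial; the negative powers form the principal part, and the coefficient of 1/(z - 1 + 2*I/3) gives Res(f, 1 - 2*I/3) = 5.

Final answer: (5 - 10*I/3)/(z - 1 + 2*I/3)^2 + 5/(z - 1 + 2*I/3)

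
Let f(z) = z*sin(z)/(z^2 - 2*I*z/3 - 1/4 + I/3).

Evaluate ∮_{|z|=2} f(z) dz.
By the residue theorem, ∮_C f(z) dz = 2πi · (sum of the residues of f at the poles inside |z| = 2).

The denominator factors as (z + 1/2 - 2*I/3)*(z - 1/2), so the singularities of f are simple poles at z = -1/2 + 2*I/3, z = 1/2.
  |-1/2 + 2*I/3|² = 25/36 < 4 = 2², so this pole is inside the contour.
  |1/2|² = 1/4 < 4 = 2², so this pole is inside the contour.

With P(z) = z*sin(z) and Q(z) = z^2 - 2*I*z/3 - 1/4 + I/3, each pole is simple, so Res(f, z₀) = P(z₀)/Q'(z₀) with Q'(z) = 2*z - 2*I/3.
  Res(f, -1/2 + 2*I/3) = P(-1/2 + 2*I/3)/Q'(-1/2 + 2*I/3) = ((1/2 - 2*I/3)*sin(1/2 - 2*I/3))/(-1 + 2*I/3) = (-17/26 + 3*I/13)*sin(1/2 - 2*I/3)
  Res(f, 1/2) = P(1/2)/Q'(1/2) = (sin(1/2)/2)/(1 - 2*I/3) = (9/26 + 3*I/13)*sin(1/2)

Sum of residues inside C: (9/26 + 3*I/13)*sin(1/2) + (-17/26 + 3*I/13)*sin(1/2 - 2*I/3)
∮_C f(z) dz = 2πi · ((9/26 + 3*I/13)*sin(1/2) + (-17/26 + 3*I/13)*sin(1/2 - 2*I/3)) = pi*(-6/13 - 17*I/13)*sin(1/2 - 2*I/3) + pi*(-6/13 + 9*I/13)*sin(1/2)

Final answer: pi*(-6/13 - 17*I/13)*sin(1/2 - 2*I/3) + pi*(-6/13 + 9*I/13)*sin(1/2)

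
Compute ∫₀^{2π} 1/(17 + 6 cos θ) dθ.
Let J = ∫₀^{2π} dθ/(17 + 6 cos θ).
Put z = e^{iθ}: then cos θ = (z + 1/z)/2, dθ = dz/(iz), and z runs once counterclockwise around |z| = 1:
  J = ∮_{|z|=1} 1/(17 + 6*(z + 1/z)/2) · dz/(iz) = (2/i) ∮_{|z|=1} dz/(6*z^2 + 34*z + 6).
The roots of 6*z^2 + 34*z + 6 are z = (-17 ± sqrt(17^2 - 6^2))/6, with sqrt(253) = sqrt(253); their product is 1, so only z₊ = -17/6 + sqrt(253)/6 lies inside the unit circle (z₋ = -17/6 - sqrt(253)/6 lies outside).
z₊ is a simple zero of q(z) = 6*z^2 + 34*z + 6, so Res(1/q, z₊) = 1/q'(z₊) with q'(z) = 12*z + 34; and q'(z₊) = 6*(z₊ - z₋) = 2*sqrt(253).
Therefore J = (2/i) · 2πi · 1/(2*sqrt(253)) = 2*pi/(sqrt(253)) = 2*sqrt(253)*pi/253

Final answer: 2*sqrt(253)*pi/253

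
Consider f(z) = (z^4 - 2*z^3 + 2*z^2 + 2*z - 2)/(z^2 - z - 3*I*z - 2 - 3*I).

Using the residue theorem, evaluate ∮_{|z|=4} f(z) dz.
By the residue theorem, ∮_C f(z) dz = 2πi · (sum of the residues of f at the poles inside |z| = 4).

The denominator factors as (z + 1)*(z - 2 - 3*I), so the singularities of f are simple poles at z = -1, z = 2 + 3*I.
  |-1|² = 1 < 16 = 4², so this pole is inside the contour.
  |2 + 3*I|² = 13 < 16 = 4², so this pole is inside the contour.

With P(z) = z^4 - 2*z^3 + 2*z^2 + 2*z - 2 and Q(z) = z^2 - z - 3*I*z - 2 - 3*I, each pole is simple, so Res(f, z₀) = P(z₀)/Q'(z₀) with Q'(z) = 2*z - 1 - 3*I.
  Res(f, -1) = P(-1)/Q'(-1) = (1)/(-3 - 3*I) = -1/6 + I/6
  Res(f, 2 + 3*I) = P(2 + 3*I)/Q'(2 + 3*I) = (-35 - 108*I)/(3 + 3*I) = -143/6 - 73*I/6

Sum of residues inside C: -24 - 12*I
∮_C f(z) dz = 2πi · (-24 - 12*I) = pi*(24 - 48*I)

Final answer: pi*(24 - 48*I)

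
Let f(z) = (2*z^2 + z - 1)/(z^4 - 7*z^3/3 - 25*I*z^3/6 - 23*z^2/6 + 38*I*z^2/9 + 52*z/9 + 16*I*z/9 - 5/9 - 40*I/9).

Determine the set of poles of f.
{-1 + I/2, 1/3 + I, 1 - I/3, 2 + 3*I}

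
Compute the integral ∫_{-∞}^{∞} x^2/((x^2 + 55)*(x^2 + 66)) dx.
pi*(-sqrt(55) + sqrt(66))/11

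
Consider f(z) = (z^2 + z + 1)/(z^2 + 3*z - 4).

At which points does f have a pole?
The singularities of f are the zeros of the denominator. Factoring,
  z^2 + 3*z - 4 = (z - 1)*(z + 4)
so the candidates are z = 1, z = -4.

Check the numerator P(z) = z^2 + z + 1 at each one:
  P(1) = 3 ≠ 0, so z = 1 is a (simple) pole.
  P(-4) = 13 ≠ 0, so z = -4 is a (simple) pole.

Poles of f: {-4, 1}

Final answer: {-4, 1}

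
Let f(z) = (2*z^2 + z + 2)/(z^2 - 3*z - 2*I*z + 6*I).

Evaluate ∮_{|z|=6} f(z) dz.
By the residue theorem, ∮_C f(z) dz = 2πi · (sum of the residues of f at the poles inside |z| = 6).

The denominator factors as (z - 3)*(z - 2*I), so the singularities of f are simple poles at z = 3, z = 2*I.
  |3|² = 9 < 36 = 6², so this pole is inside the contour.
  |2*I|² = 4 < 36 = 6², so this pole is inside the contour.

With P(z) = 2*z^2 + z + 2 and Q(z) = z^2 - 3*z - 2*I*z + 6*I, each pole is simple, so Res(f, z₀) = P(z₀)/Q'(z₀) with Q'(z) = 2*z - 3 - 2*I.
  Res(f, 3) = P(3)/Q'(3) = (23)/(3 - 2*I) = 69/13 + 46*I/13
  Res(f, 2*I) = P(2*I)/Q'(2*I) = (-6 + 2*I)/(-3 + 2*I) = 22/13 + 6*I/13

Sum of residues inside C: 7 + 4*I
∮_C f(z) dz = 2πi · (7 + 4*I) = pi*(-8 + 14*I)

Final answer: pi*(-8 + 14*I)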